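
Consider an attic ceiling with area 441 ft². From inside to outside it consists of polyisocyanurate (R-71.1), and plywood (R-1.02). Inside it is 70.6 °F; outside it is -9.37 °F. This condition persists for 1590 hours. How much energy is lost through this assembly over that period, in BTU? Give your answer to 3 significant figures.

778000 BTU

R_total = 71.1 + 1.02 = 72.12 ft²·°F·h/BTU
Q = 441 × (70.6 − (-9.37)) / 72.12 = 489 BTU/h
E = 489 × 1590 = 777500 BTU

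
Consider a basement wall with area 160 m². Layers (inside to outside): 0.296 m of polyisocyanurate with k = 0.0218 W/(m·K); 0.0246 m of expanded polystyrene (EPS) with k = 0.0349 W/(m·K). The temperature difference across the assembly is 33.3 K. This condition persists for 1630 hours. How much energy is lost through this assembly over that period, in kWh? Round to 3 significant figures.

0.296/0.0218 = 13.58
0.0246/0.0349 = 0.7049
R_total = 13.58 + 0.7049 = 14.28 m²·K/W
Q = 160 × 33.3 / 14.28 = 373 W
E = 373 W × 1630 h / 1000 = 608 kWh

608 kWh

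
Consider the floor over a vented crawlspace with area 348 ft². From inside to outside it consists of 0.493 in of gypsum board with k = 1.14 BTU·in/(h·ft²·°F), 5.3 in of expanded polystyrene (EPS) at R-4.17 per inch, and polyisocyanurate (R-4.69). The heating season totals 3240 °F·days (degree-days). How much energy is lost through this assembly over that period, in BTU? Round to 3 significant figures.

0.493/1.14 = 0.4325
5.3 × 4.17 = 22.1
R_total = 0.4325 + 22.1 + 4.69 = 27.22 ft²·°F·h/BTU
E = A × HDD × 24 / R = 348 × 3240 × 24 / 27.22 = 994000 BTU

994000 BTU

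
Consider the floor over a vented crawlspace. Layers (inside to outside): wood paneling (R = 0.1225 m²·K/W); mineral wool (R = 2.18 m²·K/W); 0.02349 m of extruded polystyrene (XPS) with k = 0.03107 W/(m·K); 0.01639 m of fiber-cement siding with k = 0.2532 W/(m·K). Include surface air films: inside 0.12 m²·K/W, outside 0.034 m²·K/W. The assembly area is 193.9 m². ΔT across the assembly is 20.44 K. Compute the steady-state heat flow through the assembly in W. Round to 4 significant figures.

1209 W

0.02349/0.03107 = 0.75603
0.01639/0.2532 = 0.064731
R_total = 0.12 + 0.1225 + 2.18 + 0.75603 + 0.064731 + 0.034 = 3.2773 m²·K/W
Q = A·ΔT/R = 193.9 × 20.44 / 3.2773 = 1209.3 W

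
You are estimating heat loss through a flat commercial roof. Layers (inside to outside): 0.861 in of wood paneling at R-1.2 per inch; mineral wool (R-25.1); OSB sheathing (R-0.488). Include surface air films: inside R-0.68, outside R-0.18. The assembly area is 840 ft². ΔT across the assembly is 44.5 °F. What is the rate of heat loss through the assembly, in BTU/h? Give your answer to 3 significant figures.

1360 BTU/h

0.861 × 1.2 = 1.033
R_total = 0.68 + 1.033 + 25.1 + 0.488 + 0.18 = 27.48 ft²·°F·h/BTU
Q = A·ΔT/R = 840 × 44.5 / 27.48 = 1360 BTU/h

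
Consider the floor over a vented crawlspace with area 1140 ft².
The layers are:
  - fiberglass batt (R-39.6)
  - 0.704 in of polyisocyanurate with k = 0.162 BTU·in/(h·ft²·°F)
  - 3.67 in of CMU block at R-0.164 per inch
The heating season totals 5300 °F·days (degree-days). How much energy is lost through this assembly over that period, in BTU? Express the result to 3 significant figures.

3260000 BTU

0.704/0.162 = 4.346
3.67 × 0.164 = 0.6019
R_total = 39.6 + 4.346 + 0.6019 = 44.55 ft²·°F·h/BTU
E = A × HDD × 24 / R = 1140 × 5300 × 24 / 44.55 = 3255000 BTU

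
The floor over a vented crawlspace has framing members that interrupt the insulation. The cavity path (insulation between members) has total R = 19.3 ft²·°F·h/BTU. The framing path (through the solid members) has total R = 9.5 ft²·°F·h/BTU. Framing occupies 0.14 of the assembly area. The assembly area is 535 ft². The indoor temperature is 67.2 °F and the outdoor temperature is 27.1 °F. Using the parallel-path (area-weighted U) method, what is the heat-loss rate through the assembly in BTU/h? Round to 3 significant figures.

1270 BTU/h

U_eff = 0.86/19.3 + 0.14/9.5 = 0.04456 + 0.01474 = 0.0593
R_eff = 1/U_eff = 16.86 ft²·°F·h/BTU
Q = 535 × (67.2 − 27.1) / 16.86 = 1272 BTU/h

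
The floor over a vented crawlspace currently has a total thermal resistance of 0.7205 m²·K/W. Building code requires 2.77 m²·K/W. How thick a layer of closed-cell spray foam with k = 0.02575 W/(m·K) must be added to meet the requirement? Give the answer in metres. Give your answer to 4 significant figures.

ΔR = 2.77 − 0.7205 = 2.0495 m²·K/W
L = ΔR × k = 2.0495 × 0.02575 = 0.052775 m

0.05277 m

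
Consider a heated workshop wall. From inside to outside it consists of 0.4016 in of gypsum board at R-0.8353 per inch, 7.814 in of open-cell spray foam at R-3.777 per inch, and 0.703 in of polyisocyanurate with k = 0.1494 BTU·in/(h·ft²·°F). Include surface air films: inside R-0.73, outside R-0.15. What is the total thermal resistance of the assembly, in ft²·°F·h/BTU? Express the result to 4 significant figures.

0.4016 × 0.8353 = 0.33546
7.814 × 3.777 = 29.513
0.703/0.1494 = 4.7055
R_total = 0.73 + 0.33546 + 29.513 + 4.7055 + 0.15 = 35.434 ft²·°F·h/BTU

35.43 ft²·°F·h/BTU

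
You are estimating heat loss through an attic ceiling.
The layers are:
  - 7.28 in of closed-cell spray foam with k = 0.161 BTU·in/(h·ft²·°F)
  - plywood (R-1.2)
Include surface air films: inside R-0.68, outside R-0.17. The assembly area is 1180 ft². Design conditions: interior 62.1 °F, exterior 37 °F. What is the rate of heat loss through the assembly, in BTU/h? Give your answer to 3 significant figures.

7.28/0.161 = 45.22
R_total = 0.68 + 45.22 + 1.2 + 0.17 = 47.27 ft²·°F·h/BTU
Q = A·ΔT/R = 1180 × (62.1 − 37) / 47.27 = 626.6 BTU/h

627 BTU/h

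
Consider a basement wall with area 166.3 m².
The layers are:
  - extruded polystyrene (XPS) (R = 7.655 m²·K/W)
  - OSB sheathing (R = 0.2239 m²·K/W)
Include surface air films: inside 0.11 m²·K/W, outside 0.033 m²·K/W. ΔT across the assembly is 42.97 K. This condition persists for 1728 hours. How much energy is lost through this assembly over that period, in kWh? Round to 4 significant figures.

R_total = 0.11 + 7.655 + 0.2239 + 0.033 = 8.0219 m²·K/W
Q = 166.3 × 42.97 / 8.0219 = 890.8 W
E = 890.8 W × 1728 h / 1000 = 1539.3 kWh

1539 kWh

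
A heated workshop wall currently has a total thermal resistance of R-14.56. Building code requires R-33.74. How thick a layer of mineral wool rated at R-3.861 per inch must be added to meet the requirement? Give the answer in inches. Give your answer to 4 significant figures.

4.968 in

ΔR = 33.74 − 14.56 = 19.18 ft²·°F·h/BTU
L = ΔR / (R/in) = 19.18/3.861 = 4.9676 in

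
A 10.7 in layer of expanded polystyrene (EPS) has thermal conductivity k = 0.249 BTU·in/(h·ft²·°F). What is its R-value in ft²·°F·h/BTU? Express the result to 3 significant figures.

R = L/k = 10.7/0.249 = 42.97 ft²·°F·h/BTU

43.0 ft²·°F·h/BTU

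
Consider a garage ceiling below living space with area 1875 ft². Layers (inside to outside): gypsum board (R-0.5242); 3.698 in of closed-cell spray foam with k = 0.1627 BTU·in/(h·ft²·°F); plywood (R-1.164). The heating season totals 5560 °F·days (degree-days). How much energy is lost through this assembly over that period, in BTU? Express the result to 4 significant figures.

3.698/0.1627 = 22.729
R_total = 0.5242 + 22.729 + 1.164 = 24.417 ft²·°F·h/BTU
E = A × HDD × 24 / R = 1875 × 5560 × 24 / 24.417 = 10247000 BTU

10250000 BTU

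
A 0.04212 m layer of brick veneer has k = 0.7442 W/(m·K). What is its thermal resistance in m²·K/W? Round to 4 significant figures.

R = L/k = 0.04212/0.7442 = 0.056598 m²·K/W

0.05660 m²·K/W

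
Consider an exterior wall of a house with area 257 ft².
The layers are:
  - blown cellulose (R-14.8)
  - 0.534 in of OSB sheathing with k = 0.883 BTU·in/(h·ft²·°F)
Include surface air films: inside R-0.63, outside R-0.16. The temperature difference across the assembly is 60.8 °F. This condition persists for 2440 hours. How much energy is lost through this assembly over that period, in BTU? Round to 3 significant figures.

2350000 BTU

0.534/0.883 = 0.6048
R_total = 0.63 + 14.8 + 0.6048 + 0.16 = 16.19 ft²·°F·h/BTU
Q = 257 × 60.8 / 16.19 = 964.9 BTU/h
E = 964.9 × 2440 = 2354000 BTU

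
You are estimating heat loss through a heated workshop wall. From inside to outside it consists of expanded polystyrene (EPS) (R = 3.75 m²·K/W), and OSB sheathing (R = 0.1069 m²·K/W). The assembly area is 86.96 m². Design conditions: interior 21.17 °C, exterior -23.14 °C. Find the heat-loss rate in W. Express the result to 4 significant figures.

R_total = 3.75 + 0.1069 = 3.8569 m²·K/W
Q = A·ΔT/R = 86.96 × (21.17 − (-23.14)) / 3.8569 = 999.04 W

999.0 W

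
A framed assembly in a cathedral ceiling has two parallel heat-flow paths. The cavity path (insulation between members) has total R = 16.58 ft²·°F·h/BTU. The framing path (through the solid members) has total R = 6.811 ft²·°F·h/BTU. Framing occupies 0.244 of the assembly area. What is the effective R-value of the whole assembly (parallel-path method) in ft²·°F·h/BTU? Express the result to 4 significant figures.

U_eff = 0.756/16.58 + 0.244/6.811 = 0.045597 + 0.035824 = 0.081422
R_eff = 1/U_eff = 12.282 ft²·°F·h/BTU

12.28 ft²·°F·h/BTU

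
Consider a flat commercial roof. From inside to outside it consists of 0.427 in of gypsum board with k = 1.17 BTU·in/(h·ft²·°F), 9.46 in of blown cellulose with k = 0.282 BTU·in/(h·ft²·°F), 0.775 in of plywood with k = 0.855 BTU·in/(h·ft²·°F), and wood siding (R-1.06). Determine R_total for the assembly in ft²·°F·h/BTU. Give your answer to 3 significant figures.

0.427/1.17 = 0.365
9.46/0.282 = 33.55
0.775/0.855 = 0.9064
R_total = 0.365 + 33.55 + 0.9064 + 1.06 = 35.88 ft²·°F·h/BTU

35.9 ft²·°F·h/BTU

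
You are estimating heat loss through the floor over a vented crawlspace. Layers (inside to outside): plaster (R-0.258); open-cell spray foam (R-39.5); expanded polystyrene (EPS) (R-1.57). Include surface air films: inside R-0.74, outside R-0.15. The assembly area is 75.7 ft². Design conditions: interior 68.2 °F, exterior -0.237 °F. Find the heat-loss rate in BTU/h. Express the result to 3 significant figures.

123 BTU/h

R_total = 0.74 + 0.258 + 39.5 + 1.57 + 0.15 = 42.22 ft²·°F·h/BTU
Q = A·ΔT/R = 75.7 × (68.2 − (-0.237)) / 42.22 = 122.7 BTU/h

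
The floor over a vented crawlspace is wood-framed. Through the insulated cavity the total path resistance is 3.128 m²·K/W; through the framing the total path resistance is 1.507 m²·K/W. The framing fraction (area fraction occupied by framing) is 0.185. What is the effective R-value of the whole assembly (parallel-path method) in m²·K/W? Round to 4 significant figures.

2.609 m²·K/W

U_eff = 0.815/3.128 + 0.185/1.507 = 0.26055 + 0.12276 = 0.38331
R_eff = 1/U_eff = 2.6089 m²·K/W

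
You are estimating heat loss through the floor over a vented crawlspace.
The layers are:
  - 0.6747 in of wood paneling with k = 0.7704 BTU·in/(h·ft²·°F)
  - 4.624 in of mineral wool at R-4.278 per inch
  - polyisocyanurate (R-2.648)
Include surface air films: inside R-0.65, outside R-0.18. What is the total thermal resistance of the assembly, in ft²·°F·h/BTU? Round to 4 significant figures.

24.14 ft²·°F·h/BTU

0.6747/0.7704 = 0.87578
4.624 × 4.278 = 19.781
R_total = 0.65 + 0.87578 + 19.781 + 2.648 + 0.18 = 24.135 ft²·°F·h/BTU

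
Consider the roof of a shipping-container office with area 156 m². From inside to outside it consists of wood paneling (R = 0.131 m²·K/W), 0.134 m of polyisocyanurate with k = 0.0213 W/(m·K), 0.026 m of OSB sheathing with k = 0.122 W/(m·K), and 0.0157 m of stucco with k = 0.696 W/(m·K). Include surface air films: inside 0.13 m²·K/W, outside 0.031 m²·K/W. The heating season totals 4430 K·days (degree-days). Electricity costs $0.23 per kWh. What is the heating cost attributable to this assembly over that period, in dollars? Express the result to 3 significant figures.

559 dollars

0.134/0.0213 = 6.291
0.026/0.122 = 0.2131
0.0157/0.696 = 0.02256
R_total = 0.13 + 0.131 + 6.291 + 0.2131 + 0.02256 + 0.031 = 6.819 m²·K/W
E = A × HDD × 24 / R / 1000 = 156 × 4430 × 24 / 6.819 / 1000 = 2432 kWh
Cost = 2432 × 0.23 = $559.5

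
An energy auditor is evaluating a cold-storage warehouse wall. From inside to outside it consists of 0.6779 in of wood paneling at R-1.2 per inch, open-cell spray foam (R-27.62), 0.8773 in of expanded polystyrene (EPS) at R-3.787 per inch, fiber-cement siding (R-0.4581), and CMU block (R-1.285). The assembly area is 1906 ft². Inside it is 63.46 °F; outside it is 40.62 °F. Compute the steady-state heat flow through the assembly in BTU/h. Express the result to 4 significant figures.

1300 BTU/h

0.6779 × 1.2 = 0.81348
0.8773 × 3.787 = 3.3223
R_total = 0.81348 + 27.62 + 3.3223 + 0.4581 + 1.285 = 33.499 ft²·°F·h/BTU
Q = A·ΔT/R = 1906 × (63.46 − 40.62) / 33.499 = 1299.5 BTU/h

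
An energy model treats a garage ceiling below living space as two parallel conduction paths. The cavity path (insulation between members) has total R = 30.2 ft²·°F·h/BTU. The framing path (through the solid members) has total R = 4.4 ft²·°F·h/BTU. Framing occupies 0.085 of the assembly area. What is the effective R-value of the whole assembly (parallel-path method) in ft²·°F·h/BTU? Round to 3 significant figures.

20.2 ft²·°F·h/BTU

U_eff = 0.915/30.2 + 0.085/4.4 = 0.0303 + 0.01932 = 0.04962
R_eff = 1/U_eff = 20.15 ft²·°F·h/BTU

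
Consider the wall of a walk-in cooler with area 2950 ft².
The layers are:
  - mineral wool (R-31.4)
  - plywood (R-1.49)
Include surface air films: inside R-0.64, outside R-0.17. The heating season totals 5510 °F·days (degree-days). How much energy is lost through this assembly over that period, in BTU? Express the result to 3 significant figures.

R_total = 0.64 + 31.4 + 1.49 + 0.17 = 33.7 ft²·°F·h/BTU
E = A × HDD × 24 / R = 2950 × 5510 × 24 / 33.7 = 11580000 BTU

11600000 BTU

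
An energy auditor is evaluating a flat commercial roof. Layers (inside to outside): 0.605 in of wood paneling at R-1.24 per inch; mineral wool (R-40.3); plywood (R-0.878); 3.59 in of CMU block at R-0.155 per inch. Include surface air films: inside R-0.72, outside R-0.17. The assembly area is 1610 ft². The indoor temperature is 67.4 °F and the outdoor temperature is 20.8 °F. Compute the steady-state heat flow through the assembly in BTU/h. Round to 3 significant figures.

1730 BTU/h

0.605 × 1.24 = 0.7502
3.59 × 0.155 = 0.5565
R_total = 0.72 + 0.7502 + 40.3 + 0.878 + 0.5565 + 0.17 = 43.37 ft²·°F·h/BTU
Q = A·ΔT/R = 1610 × (67.4 − 20.8) / 43.37 = 1730 BTU/h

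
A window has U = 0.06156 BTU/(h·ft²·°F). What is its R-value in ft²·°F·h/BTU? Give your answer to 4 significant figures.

R = 1/U = 1/0.06156 = 16.244

16.24 ft²·°F·h/BTU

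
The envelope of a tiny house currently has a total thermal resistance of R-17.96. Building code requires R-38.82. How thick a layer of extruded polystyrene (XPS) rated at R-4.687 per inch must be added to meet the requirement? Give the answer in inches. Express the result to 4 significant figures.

4.451 in

ΔR = 38.82 − 17.96 = 20.86 ft²·°F·h/BTU
L = ΔR / (R/in) = 20.86/4.687 = 4.4506 in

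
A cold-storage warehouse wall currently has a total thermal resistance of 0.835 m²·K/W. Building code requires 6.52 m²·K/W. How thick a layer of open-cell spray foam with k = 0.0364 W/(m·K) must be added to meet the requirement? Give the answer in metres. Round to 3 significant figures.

0.207 m

ΔR = 6.52 − 0.835 = 5.685 m²·K/W
L = ΔR × k = 5.685 × 0.0364 = 0.2069 m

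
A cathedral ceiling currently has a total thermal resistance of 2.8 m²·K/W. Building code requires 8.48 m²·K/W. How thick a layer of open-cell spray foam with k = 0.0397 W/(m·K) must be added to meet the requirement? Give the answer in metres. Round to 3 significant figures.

0.225 m

ΔR = 8.48 − 2.8 = 5.68 m²·K/W
L = ΔR × k = 5.68 × 0.0397 = 0.2255 m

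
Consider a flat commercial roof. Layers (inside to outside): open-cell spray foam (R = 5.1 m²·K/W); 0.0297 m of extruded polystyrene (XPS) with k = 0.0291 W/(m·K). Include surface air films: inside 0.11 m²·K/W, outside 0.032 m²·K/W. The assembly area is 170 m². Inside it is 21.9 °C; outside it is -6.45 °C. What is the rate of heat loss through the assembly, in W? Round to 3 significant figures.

0.0297/0.0291 = 1.021
R_total = 0.11 + 5.1 + 1.021 + 0.032 = 6.263 m²·K/W
Q = A·ΔT/R = 170 × (21.9 − (-6.45)) / 6.263 = 769.6 W

770 W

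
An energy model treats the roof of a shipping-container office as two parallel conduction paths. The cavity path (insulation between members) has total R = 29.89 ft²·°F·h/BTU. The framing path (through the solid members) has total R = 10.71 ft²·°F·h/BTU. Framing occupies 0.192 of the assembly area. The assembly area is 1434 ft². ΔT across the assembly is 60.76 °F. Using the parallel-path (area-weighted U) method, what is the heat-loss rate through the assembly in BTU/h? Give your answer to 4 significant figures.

U_eff = 0.808/29.89 + 0.192/10.71 = 0.027032 + 0.017927 = 0.04496
R_eff = 1/U_eff = 22.242 ft²·°F·h/BTU
Q = 1434 × 60.76 / 22.242 = 3917.3 BTU/h

3917 BTU/h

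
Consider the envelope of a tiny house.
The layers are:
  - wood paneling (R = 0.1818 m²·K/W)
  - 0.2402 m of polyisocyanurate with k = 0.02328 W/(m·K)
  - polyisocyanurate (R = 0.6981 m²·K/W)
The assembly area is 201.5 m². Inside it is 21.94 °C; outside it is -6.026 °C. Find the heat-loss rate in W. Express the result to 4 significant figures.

0.2402/0.02328 = 10.318
R_total = 0.1818 + 10.318 + 0.6981 = 11.198 m²·K/W
Q = A·ΔT/R = 201.5 × (21.94 − (-6.026)) / 11.198 = 503.24 W

503.2 W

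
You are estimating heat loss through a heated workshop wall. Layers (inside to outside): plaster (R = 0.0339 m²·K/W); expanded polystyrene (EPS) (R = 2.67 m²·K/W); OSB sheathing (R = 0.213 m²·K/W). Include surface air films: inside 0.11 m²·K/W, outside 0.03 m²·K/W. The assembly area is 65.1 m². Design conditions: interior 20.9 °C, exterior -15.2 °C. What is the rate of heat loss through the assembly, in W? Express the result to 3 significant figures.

769 W

R_total = 0.11 + 0.0339 + 2.67 + 0.213 + 0.03 = 3.057 m²·K/W
Q = A·ΔT/R = 65.1 × (20.9 − (-15.2)) / 3.057 = 768.8 W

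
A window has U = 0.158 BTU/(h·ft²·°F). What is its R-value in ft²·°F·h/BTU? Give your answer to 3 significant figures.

R = 1/U = 1/0.158 = 6.329

6.33 ft²·°F·h/BTU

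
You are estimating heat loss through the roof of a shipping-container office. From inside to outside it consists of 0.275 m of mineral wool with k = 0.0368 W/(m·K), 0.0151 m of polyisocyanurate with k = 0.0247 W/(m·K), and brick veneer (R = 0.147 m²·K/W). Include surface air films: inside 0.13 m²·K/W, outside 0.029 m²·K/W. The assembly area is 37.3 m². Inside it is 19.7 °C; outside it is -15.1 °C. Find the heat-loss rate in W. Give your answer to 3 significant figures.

0.275/0.0368 = 7.473
0.0151/0.0247 = 0.6113
R_total = 0.13 + 7.473 + 0.6113 + 0.147 + 0.029 = 8.39 m²·K/W
Q = A·ΔT/R = 37.3 × (19.7 − (-15.1)) / 8.39 = 154.7 W

155 W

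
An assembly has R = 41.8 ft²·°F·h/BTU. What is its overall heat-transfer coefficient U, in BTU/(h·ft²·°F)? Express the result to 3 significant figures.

U = 1/R = 1/41.8 = 0.02392

0.0239 BTU/(h·ft²·°F)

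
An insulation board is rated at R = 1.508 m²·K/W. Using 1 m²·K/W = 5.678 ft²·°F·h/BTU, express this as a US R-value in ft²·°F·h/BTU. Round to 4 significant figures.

R_US = 1.508 × 5.678 = 8.5624

8.562 ft²·°F·h/BTU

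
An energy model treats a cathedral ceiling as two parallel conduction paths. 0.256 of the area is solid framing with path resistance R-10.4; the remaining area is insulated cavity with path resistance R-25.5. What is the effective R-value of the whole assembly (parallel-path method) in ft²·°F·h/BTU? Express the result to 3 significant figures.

18.6 ft²·°F·h/BTU

U_eff = 0.744/25.5 + 0.256/10.4 = 0.02918 + 0.02462 = 0.05379
R_eff = 1/U_eff = 18.59 ft²·°F·h/BTU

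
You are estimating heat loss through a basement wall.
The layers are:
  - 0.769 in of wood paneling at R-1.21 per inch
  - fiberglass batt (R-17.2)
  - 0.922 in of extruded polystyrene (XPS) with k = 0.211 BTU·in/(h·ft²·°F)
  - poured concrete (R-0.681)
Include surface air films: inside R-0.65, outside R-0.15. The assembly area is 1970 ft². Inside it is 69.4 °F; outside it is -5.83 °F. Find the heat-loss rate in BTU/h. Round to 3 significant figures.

0.769 × 1.21 = 0.9305
0.922/0.211 = 4.37
R_total = 0.65 + 0.9305 + 17.2 + 4.37 + 0.681 + 0.15 = 23.98 ft²·°F·h/BTU
Q = A·ΔT/R = 1970 × (69.4 − (-5.83)) / 23.98 = 6180 BTU/h

6180 BTU/h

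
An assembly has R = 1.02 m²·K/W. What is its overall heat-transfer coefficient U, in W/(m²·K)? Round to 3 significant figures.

U = 1/R = 1/1.02 = 0.9804

0.980 W/(m²·K)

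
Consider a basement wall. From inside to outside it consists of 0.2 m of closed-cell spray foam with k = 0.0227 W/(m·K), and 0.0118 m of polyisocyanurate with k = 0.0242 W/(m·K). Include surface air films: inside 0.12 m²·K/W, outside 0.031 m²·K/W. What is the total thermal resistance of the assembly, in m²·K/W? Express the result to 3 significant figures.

9.45 m²·K/W

0.2/0.0227 = 8.811
0.0118/0.0242 = 0.4876
R_total = 0.12 + 8.811 + 0.4876 + 0.031 = 9.449 m²·K/W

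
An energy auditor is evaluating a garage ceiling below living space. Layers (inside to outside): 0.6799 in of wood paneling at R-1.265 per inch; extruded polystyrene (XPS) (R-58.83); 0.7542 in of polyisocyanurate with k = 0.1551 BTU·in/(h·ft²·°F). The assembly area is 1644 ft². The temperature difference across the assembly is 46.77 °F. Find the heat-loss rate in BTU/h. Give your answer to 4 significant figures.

1191 BTU/h

0.6799 × 1.265 = 0.86007
0.7542/0.1551 = 4.8627
R_total = 0.86007 + 58.83 + 4.8627 = 64.553 ft²·°F·h/BTU
Q = A·ΔT/R = 1644 × 46.77 / 64.553 = 1191.1 BTU/h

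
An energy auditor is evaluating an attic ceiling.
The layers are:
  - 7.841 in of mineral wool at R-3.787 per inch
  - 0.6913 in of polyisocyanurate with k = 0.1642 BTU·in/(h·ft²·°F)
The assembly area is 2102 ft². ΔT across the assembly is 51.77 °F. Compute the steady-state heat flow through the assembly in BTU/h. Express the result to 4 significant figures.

3210 BTU/h

7.841 × 3.787 = 29.694
0.6913/0.1642 = 4.2101
R_total = 29.694 + 4.2101 = 33.904 ft²·°F·h/BTU
Q = A·ΔT/R = 2102 × 51.77 / 33.904 = 3209.7 BTU/h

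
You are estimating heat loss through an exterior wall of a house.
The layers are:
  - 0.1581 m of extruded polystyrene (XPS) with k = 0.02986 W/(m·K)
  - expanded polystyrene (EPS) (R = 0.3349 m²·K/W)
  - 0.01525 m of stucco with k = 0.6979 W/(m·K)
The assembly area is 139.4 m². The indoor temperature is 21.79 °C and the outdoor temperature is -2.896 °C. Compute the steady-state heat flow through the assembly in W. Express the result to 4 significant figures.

608.9 W

0.1581/0.02986 = 5.2947
0.01525/0.6979 = 0.021851
R_total = 5.2947 + 0.3349 + 0.021851 = 5.6515 m²·K/W
Q = A·ΔT/R = 139.4 × (21.79 − (-2.896)) / 5.6515 = 608.91 W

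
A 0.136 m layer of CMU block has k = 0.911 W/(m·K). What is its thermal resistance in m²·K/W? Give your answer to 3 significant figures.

0.149 m²·K/W

R = L/k = 0.136/0.911 = 0.1493 m²·K/W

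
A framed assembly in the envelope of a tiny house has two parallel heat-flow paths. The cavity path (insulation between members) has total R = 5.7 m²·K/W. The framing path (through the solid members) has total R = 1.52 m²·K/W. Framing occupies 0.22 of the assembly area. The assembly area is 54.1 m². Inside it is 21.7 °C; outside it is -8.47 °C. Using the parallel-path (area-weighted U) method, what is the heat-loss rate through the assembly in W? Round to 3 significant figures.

U_eff = 0.78/5.7 + 0.22/1.52 = 0.1368 + 0.1447 = 0.2816
R_eff = 1/U_eff = 3.551 m²·K/W
Q = 54.1 × (21.7 − (-8.47)) / 3.551 = 459.6 W

460 W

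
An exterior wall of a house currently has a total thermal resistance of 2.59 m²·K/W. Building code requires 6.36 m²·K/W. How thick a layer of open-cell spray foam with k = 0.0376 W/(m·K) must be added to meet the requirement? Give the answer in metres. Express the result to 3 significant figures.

0.142 m

ΔR = 6.36 − 2.59 = 3.77 m²·K/W
L = ΔR × k = 3.77 × 0.0376 = 0.1418 m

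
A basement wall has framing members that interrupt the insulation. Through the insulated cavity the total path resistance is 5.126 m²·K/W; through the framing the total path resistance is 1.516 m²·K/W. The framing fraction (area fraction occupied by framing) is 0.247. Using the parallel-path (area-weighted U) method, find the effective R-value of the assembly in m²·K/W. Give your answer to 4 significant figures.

3.228 m²·K/W

U_eff = 0.753/5.126 + 0.247/1.516 = 0.1469 + 0.16293 = 0.30983
R_eff = 1/U_eff = 3.2276 m²·K/W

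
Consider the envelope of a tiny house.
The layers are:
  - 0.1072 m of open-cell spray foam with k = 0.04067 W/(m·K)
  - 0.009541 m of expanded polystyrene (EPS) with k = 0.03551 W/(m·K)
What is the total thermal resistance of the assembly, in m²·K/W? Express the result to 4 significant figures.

0.1072/0.04067 = 2.6358
0.009541/0.03551 = 0.26868
R_total = 2.6358 + 0.26868 = 2.9045 m²·K/W

2.905 m²·K/W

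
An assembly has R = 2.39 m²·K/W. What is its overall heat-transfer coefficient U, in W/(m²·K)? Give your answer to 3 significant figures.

0.418 W/(m²·K)

U = 1/R = 1/2.39 = 0.4184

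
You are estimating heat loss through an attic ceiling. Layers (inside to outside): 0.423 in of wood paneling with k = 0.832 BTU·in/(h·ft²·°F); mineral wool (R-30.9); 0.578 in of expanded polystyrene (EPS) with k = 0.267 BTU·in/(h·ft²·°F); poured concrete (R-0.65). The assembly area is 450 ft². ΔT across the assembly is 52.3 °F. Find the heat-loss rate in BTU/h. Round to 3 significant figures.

0.423/0.832 = 0.5084
0.578/0.267 = 2.165
R_total = 0.5084 + 30.9 + 2.165 + 0.65 = 34.22 ft²·°F·h/BTU
Q = A·ΔT/R = 450 × 52.3 / 34.22 = 687.7 BTU/h

688 BTU/h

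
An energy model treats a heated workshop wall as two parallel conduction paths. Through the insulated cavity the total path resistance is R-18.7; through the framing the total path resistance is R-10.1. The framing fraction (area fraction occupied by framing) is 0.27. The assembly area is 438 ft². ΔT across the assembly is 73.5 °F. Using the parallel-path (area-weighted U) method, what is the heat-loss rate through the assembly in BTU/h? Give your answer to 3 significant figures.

U_eff = 0.73/18.7 + 0.27/10.1 = 0.03904 + 0.02673 = 0.06577
R_eff = 1/U_eff = 15.2 ft²·°F·h/BTU
Q = 438 × 73.5 / 15.2 = 2117 BTU/h

2120 BTU/h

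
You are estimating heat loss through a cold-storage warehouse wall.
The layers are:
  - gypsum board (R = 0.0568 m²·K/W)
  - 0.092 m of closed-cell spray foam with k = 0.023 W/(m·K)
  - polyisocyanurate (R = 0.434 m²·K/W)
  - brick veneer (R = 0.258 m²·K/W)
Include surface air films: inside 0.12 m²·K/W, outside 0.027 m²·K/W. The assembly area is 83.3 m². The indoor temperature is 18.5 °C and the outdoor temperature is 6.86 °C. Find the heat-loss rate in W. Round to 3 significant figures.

198 W

0.092/0.023 = 4
R_total = 0.12 + 0.0568 + 4 + 0.434 + 0.258 + 0.027 = 4.896 m²·K/W
Q = A·ΔT/R = 83.3 × (18.5 − 6.86) / 4.896 = 198 W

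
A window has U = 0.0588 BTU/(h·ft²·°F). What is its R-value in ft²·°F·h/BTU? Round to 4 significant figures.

17.01 ft²·°F·h/BTU

R = 1/U = 1/0.0588 = 17.007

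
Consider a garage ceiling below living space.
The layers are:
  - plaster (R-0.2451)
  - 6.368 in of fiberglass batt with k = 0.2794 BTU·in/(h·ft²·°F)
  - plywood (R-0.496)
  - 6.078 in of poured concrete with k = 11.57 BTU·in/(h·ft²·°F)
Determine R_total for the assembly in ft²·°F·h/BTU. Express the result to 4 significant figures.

6.368/0.2794 = 22.792
6.078/11.57 = 0.52532
R_total = 0.2451 + 22.792 + 0.496 + 0.52532 = 24.058 ft²·°F·h/BTU

24.06 ft²·°F·h/BTU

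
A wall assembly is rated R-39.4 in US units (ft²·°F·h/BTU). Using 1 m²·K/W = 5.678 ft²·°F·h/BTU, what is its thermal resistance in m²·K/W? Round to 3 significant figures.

R_SI = 39.4/5.678 = 6.939

6.94 m²·K/W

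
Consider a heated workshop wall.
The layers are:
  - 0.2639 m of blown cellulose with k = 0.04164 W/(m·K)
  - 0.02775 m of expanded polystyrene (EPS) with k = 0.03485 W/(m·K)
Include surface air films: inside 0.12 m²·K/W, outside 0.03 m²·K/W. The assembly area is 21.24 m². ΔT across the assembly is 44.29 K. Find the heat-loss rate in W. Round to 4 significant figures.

129.2 W

0.2639/0.04164 = 6.3377
0.02775/0.03485 = 0.79627
R_total = 0.12 + 6.3377 + 0.79627 + 0.03 = 7.2839 m²·K/W
Q = A·ΔT/R = 21.24 × 44.29 / 7.2839 = 129.15 W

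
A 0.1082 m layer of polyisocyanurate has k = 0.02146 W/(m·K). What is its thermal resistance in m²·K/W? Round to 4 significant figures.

5.042 m²·K/W

R = L/k = 0.1082/0.02146 = 5.0419 m²·K/W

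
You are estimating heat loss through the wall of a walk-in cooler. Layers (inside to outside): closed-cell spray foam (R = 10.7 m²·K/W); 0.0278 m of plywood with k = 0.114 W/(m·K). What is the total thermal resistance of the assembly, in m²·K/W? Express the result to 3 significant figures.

10.9 m²·K/W

0.0278/0.114 = 0.2439
R_total = 10.7 + 0.2439 = 10.94 m²·K/W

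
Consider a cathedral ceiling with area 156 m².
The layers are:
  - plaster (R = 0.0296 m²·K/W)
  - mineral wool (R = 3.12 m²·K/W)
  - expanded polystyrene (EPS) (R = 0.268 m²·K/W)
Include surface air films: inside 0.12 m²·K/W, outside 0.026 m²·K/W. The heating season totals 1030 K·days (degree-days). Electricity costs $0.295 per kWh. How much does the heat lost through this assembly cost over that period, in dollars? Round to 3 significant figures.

R_total = 0.12 + 0.0296 + 3.12 + 0.268 + 0.026 = 3.564 m²·K/W
E = A × HDD × 24 / R / 1000 = 156 × 1030 × 24 / 3.564 / 1000 = 1082 kWh
Cost = 1082 × 0.295 = $319.2

319 dollars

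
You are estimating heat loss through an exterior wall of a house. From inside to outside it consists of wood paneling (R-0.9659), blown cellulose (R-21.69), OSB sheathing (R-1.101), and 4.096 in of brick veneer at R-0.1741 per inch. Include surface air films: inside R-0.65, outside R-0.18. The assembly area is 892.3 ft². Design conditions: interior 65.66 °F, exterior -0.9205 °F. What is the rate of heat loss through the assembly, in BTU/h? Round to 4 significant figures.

2348 BTU/h

4.096 × 0.1741 = 0.71311
R_total = 0.65 + 0.9659 + 21.69 + 1.101 + 0.71311 + 0.18 = 25.3 ft²·°F·h/BTU
Q = A·ΔT/R = 892.3 × (65.66 − (-0.9205)) / 25.3 = 2348.2 BTU/h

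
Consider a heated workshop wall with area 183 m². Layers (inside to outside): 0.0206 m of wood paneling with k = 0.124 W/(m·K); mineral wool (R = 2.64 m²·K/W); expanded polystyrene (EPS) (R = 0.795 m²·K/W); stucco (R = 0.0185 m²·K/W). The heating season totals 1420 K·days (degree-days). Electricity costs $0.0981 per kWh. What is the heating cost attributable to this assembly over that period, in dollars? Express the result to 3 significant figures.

0.0206/0.124 = 0.1661
R_total = 0.1661 + 2.64 + 0.795 + 0.0185 = 3.62 m²·K/W
E = A × HDD × 24 / R / 1000 = 183 × 1420 × 24 / 3.62 / 1000 = 1723 kWh
Cost = 1723 × 0.0981 = $169

169 dollars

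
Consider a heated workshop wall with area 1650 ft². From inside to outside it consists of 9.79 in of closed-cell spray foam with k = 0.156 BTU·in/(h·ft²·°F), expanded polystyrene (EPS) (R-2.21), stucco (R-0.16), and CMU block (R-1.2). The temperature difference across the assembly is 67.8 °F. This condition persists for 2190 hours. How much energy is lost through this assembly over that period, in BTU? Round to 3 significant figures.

3690000 BTU

9.79/0.156 = 62.76
R_total = 62.76 + 2.21 + 0.16 + 1.2 = 66.33 ft²·°F·h/BTU
Q = 1650 × 67.8 / 66.33 = 1687 BTU/h
E = 1687 × 2190 = 3694000 BTU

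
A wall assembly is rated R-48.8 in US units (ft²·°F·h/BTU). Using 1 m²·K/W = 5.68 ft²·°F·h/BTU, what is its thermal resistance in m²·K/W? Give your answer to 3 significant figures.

8.59 m²·K/W

R_SI = 48.8/5.68 = 8.592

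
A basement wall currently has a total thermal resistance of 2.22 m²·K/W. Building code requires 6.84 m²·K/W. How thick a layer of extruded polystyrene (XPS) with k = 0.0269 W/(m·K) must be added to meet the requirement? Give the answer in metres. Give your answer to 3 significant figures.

0.124 m

ΔR = 6.84 − 2.22 = 4.62 m²·K/W
L = ΔR × k = 4.62 × 0.0269 = 0.1243 m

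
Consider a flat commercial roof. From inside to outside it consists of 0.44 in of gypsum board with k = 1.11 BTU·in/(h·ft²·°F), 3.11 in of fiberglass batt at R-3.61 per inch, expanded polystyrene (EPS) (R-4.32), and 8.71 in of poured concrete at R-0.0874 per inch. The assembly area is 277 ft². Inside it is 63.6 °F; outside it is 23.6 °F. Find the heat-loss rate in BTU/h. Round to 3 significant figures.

663 BTU/h

0.44/1.11 = 0.3964
3.11 × 3.61 = 11.23
8.71 × 0.0874 = 0.7613
R_total = 0.3964 + 11.23 + 4.32 + 0.7613 = 16.7 ft²·°F·h/BTU
Q = A·ΔT/R = 277 × (63.6 − 23.6) / 16.7 = 663.3 BTU/h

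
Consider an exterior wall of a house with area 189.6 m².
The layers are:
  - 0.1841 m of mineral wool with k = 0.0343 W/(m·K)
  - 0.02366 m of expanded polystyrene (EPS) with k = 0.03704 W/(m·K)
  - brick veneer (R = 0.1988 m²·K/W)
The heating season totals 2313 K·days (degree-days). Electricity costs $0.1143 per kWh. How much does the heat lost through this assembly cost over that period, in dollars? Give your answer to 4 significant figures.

193.9 dollars

0.1841/0.0343 = 5.3673
0.02366/0.03704 = 0.63877
R_total = 5.3673 + 0.63877 + 0.1988 = 6.2049 m²·K/W
E = A × HDD × 24 / R / 1000 = 189.6 × 2313 × 24 / 6.2049 / 1000 = 1696.2 kWh
Cost = 1696.2 × 0.1143 = $193.88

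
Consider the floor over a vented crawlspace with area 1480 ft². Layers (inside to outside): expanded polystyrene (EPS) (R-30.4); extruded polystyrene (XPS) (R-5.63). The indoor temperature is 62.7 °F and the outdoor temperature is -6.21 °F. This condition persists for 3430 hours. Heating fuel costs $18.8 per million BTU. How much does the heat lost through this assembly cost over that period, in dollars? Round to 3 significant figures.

R_total = 30.4 + 5.63 = 36.03 ft²·°F·h/BTU
Q = 1480 × (62.7 − (-6.21)) / 36.03 = 2831 BTU/h
E = 2831 × 3430 = 9709000 BTU
Cost = 9709000/10⁶ × 18.8 = $182.5

183 dollars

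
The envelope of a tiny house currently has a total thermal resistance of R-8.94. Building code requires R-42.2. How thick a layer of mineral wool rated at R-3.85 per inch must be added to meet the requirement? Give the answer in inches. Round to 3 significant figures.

8.64 in

ΔR = 42.2 − 8.94 = 33.26 ft²·°F·h/BTU
L = ΔR / (R/in) = 33.26/3.85 = 8.639 in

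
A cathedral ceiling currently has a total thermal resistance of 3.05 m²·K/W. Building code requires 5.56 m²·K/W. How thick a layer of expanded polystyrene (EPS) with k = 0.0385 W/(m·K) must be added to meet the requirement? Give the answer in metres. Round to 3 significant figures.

ΔR = 5.56 − 3.05 = 2.51 m²·K/W
L = ΔR × k = 2.51 × 0.0385 = 0.09663 m

0.0966 m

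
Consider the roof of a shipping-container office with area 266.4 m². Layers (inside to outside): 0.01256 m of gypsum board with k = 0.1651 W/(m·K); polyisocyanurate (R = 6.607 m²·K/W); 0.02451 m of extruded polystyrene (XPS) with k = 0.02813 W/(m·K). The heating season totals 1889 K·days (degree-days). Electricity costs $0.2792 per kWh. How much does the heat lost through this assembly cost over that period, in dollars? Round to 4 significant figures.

446.4 dollars

0.01256/0.1651 = 0.076075
0.02451/0.02813 = 0.87131
R_total = 0.076075 + 6.607 + 0.87131 = 7.5544 m²·K/W
E = A × HDD × 24 / R / 1000 = 266.4 × 1889 × 24 / 7.5544 / 1000 = 1598.7 kWh
Cost = 1598.7 × 0.2792 = $446.37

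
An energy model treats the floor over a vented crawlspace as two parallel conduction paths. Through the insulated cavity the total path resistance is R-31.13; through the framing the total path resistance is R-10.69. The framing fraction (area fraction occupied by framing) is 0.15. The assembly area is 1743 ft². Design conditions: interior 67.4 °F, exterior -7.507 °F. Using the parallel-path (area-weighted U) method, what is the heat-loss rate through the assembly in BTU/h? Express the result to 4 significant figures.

5397 BTU/h

U_eff = 0.85/31.13 + 0.15/10.69 = 0.027305 + 0.014032 = 0.041337
R_eff = 1/U_eff = 24.192 ft²·°F·h/BTU
Q = 1743 × (67.4 − (-7.507)) / 24.192 = 5397 BTU/h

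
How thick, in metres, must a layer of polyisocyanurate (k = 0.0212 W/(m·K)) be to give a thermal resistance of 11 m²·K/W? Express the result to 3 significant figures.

L = R·k = 11 × 0.0212 = 0.2332 m

0.233 m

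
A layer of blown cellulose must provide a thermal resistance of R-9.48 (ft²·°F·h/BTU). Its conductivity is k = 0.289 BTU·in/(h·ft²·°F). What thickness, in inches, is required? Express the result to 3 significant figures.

L = R × k = 9.48 × 0.289 = 2.74 in

2.74 in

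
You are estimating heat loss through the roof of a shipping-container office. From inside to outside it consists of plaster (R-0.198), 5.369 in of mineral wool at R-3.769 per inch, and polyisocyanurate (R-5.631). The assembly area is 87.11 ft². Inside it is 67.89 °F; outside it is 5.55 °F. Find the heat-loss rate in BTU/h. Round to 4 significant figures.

208.3 BTU/h

5.369 × 3.769 = 20.236
R_total = 0.198 + 20.236 + 5.631 = 26.065 ft²·°F·h/BTU
Q = A·ΔT/R = 87.11 × (67.89 − 5.55) / 26.065 = 208.34 BTU/h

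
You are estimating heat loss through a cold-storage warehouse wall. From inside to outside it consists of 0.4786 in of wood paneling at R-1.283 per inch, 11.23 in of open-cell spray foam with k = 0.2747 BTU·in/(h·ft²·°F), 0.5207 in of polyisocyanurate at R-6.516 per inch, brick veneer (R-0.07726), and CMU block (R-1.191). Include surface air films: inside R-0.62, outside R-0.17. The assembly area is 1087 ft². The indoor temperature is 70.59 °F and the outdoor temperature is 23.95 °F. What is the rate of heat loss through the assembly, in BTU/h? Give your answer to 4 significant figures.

1080 BTU/h

0.4786 × 1.283 = 0.61404
11.23/0.2747 = 40.881
0.5207 × 6.516 = 3.3929
R_total = 0.62 + 0.61404 + 40.881 + 3.3929 + 0.07726 + 1.191 + 0.17 = 46.946 ft²·°F·h/BTU
Q = A·ΔT/R = 1087 × (70.59 − 23.95) / 46.946 = 1079.9 BTU/h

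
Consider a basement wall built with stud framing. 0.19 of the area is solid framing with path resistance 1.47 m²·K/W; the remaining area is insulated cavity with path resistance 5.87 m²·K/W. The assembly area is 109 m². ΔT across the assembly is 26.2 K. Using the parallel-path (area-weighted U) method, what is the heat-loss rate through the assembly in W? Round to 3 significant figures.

763 W

U_eff = 0.81/5.87 + 0.19/1.47 = 0.138 + 0.1293 = 0.2672
R_eff = 1/U_eff = 3.742 m²·K/W
Q = 109 × 26.2 / 3.742 = 763.2 W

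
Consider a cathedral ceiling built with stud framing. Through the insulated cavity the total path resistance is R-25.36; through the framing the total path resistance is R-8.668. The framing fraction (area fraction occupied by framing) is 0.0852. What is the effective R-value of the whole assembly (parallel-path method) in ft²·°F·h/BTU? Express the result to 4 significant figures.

U_eff = 0.9148/25.36 + 0.0852/8.668 = 0.036073 + 0.0098293 = 0.045902
R_eff = 1/U_eff = 21.786 ft²·°F·h/BTU

21.79 ft²·°F·h/BTU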